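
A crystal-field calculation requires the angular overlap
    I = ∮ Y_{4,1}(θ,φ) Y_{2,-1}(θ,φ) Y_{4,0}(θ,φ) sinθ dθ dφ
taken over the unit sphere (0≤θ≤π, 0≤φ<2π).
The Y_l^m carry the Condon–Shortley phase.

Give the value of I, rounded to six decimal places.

-0.044869

m-sum 0 ✓  L=10 even ✓  2≤4≤6 ✓
Π(2lᵢ+1) = 9×5×9 = 405
triangle coeff Δ(4,2,4) = 1/13860
Σ_t [0,2]: t=0:+1/192 t=1:−1/36 t=2:+1/192 = -5/288
(3j)²=20/693 [(4 2 4; 0 0 0)], sign=-1
Σ_t [0,1]: t=0:+1/72 t=1:−1/96 = 1/288
(3j)²=1/462 [(4 2 4; 1 -1 0)], sign=+1
⇒ 4πI² = 150/5929
I = (-1)√(150/5929/(4π)) = -0.04486937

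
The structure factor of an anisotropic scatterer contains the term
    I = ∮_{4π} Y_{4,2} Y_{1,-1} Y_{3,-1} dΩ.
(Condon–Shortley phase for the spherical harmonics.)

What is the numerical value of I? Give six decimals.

Rules hold: Σm=0, L=8 even, 3≤3≤5.
N = 9·3·7 = 189
Δ = 2!·6!·0!/9! = 1/252
Racah Σ t=1..1: t=1:−1/36 = -1/36
⇒ 3j(4 1 3; 0 0 0)² = 4/63, sgn +1
Racah Σ t=0..0: t=0:+1/96 = 1/96
⇒ 3j(4 1 3; 2 -1 -1)² = 5/84, sgn +1
4πI² = N·(3j₀)²·(3jₘ)² = 5/7
I = +1·√(0.714286/4π) = 0.23841361

0.238414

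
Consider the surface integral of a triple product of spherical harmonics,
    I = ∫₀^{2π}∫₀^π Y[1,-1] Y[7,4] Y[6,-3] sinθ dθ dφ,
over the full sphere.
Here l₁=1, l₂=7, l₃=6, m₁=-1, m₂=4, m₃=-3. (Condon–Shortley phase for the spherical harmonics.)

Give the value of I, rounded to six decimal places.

Rules hold: Σm=0, L=14 even, 6≤6≤8.
N = 3·15·13 = 585
Δ = 2!·0!·12!/15! = 1/1365
Racah Σ t=1..1: t=1:−1/518400 = -1/518400
⇒ 3j(1 7 6; 0 0 0)² = 7/195, sgn -1
Racah Σ t=2..2: t=2:+1/4354560 = 1/4354560
⇒ 3j(1 7 6; -1 4 -3)² = 11/273, sgn -1
4πI² = N·(3j₀)²·(3jₘ)² = 11/13
I = +1·√(0.846154/4π) = 0.25948947

0.259489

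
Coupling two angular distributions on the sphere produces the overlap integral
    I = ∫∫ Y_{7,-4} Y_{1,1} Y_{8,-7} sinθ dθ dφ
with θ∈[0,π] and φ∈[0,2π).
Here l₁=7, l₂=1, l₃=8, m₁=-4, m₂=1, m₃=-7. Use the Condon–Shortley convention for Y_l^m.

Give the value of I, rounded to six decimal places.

0.000000

-4 + 1 − 7 = -10 ≠ 0: azimuthal integral kills it; I = 0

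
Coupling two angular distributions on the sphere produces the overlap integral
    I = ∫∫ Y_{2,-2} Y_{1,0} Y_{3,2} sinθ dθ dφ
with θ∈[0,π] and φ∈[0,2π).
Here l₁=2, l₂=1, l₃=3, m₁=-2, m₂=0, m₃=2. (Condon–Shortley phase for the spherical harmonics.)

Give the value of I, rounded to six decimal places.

Rules hold: Σm=0, L=6 even, 1≤3≤3.
N = 5·3·7 = 105
Δ = 0!·4!·2!/7! = 1/105
Racah Σ t=0..0: t=0:+1/4 = 1/4
⇒ 3j(2 1 3; 0 0 0)² = 3/35, sgn -1
Racah Σ t=0..0: t=0:+1/24 = 1/24
⇒ 3j(2 1 3; -2 0 2)² = 1/21, sgn -1
4πI² = N·(3j₀)²·(3jₘ)² = 3/7
I = +1·√(0.428571/4π) = 0.18467439

0.184674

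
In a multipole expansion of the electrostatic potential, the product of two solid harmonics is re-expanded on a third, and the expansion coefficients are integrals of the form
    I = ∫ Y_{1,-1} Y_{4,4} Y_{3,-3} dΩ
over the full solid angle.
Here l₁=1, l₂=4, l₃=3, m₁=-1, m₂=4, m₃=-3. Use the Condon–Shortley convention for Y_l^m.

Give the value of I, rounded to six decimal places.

m-sum 0 ✓  L=8 even ✓  3≤3≤5 ✓
Π(2lᵢ+1) = 3×9×7 = 189
triangle coeff Δ(1,4,3) = 1/252
Σ_t [1,1]: t=1:−1/36 = -1/36
(3j)²=4/63 [(1 4 3; 0 0 0)], sign=+1
Σ_t [2,2]: t=2:+1/1440 = 1/1440
(3j)²=1/9 [(1 4 3; -1 4 -3)], sign=+1
⇒ 4πI² = 4/3
I = (+1)√(4/3/(4π)) = 0.32573501

0.325735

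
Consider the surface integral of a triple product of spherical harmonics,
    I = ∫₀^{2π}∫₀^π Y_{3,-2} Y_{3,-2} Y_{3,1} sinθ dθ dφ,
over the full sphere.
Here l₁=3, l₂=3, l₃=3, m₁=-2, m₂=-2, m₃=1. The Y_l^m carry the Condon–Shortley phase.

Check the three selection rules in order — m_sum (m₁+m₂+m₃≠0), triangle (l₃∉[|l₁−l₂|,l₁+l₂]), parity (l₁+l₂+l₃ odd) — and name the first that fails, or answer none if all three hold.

m_sum

Σmᵢ = -3  ✗
l₃∈[|l₁−l₂|,l₁+l₂]=[0,6], have l₃=3
Σlᵢ = 9 ⇒ odd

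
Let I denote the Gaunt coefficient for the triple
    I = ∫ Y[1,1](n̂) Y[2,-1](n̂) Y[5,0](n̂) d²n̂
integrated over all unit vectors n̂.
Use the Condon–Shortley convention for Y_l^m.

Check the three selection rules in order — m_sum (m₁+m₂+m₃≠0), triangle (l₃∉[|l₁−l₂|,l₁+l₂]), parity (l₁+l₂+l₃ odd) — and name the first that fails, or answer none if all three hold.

triangle

Σmᵢ = 0  ✓
l₃∈[|l₁−l₂|,l₁+l₂]=[1,3], have l₃=5  ✗
Σlᵢ = 8 ⇒ even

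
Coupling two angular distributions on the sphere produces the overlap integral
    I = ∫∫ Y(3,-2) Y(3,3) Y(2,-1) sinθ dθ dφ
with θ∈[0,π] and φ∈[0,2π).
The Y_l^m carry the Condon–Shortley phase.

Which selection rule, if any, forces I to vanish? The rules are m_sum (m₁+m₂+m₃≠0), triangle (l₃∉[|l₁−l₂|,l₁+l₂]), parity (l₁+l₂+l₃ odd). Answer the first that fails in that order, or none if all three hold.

none

Σmᵢ = 0  ✓
l₃∈[|l₁−l₂|,l₁+l₂]=[0,6], have l₃=2  ✓
Σlᵢ = 8 ⇒ even  ✓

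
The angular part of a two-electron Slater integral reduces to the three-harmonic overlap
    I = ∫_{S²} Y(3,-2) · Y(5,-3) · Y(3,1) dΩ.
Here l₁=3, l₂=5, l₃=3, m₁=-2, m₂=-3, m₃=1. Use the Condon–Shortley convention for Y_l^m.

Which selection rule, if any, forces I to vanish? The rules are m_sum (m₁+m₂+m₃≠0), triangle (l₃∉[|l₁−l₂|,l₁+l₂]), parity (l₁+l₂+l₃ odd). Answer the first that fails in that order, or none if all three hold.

azimuthal sum: -2 − 3 + 1 = -4  ✗
2 ≤ 3 ≤ 8 (triangle on l)
L = 3 + 5 + 3 = 11 (odd)

m_sum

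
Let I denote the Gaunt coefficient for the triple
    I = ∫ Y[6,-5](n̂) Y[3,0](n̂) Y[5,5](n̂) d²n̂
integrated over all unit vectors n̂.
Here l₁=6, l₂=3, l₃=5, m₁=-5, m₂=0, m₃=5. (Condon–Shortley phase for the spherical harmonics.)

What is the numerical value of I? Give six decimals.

0.207001

Rules hold: Σm=0, L=14 even, 3≤5≤9.
N = 13·7·11 = 1001
Δ = 4!·8!·2!/15! = 1/675675
Racah Σ t=1..3: t=1:−1/8640 t=2:+1/2304 t=3:−1/8640 = 7/34560
⇒ 3j(6 3 5; 0 0 0)² = 7/429, sgn -1
Racah Σ t=3..3: t=3:−1/483840 = -1/483840
⇒ 3j(6 3 5; -5 0 5)² = 3/91, sgn -1
4πI² = N·(3j₀)²·(3jₘ)² = 7/13
I = +1·√(0.538462/4π) = 0.20700098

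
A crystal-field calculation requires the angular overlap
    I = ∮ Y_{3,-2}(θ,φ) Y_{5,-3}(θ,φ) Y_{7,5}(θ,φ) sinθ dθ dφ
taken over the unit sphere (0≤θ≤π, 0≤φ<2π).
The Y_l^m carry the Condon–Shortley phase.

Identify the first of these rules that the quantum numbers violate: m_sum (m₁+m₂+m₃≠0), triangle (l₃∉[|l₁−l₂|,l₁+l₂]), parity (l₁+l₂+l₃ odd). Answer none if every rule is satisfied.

m₁+m₂+m₃ = -2 − 3 + 5 = 0  ✓
triangle: |3−5|=2 ≤ l₃=7 ≤ 3+5=8  ✓
parity: l₁+l₂+l₃ = 15 is odd  ✗

parity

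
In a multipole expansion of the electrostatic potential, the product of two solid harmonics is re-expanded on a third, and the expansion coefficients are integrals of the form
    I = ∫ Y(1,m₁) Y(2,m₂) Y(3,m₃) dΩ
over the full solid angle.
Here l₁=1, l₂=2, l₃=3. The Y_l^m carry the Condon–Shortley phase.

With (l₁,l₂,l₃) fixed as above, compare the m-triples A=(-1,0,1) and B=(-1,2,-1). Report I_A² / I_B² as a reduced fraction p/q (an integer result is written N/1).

6/1

l's match ⇒ only the (l;m) 3-j factors differ between A and B.
A: triangle coeff Δ(1,2,3) = 1/105; Σ_t [0,0]: t=0:+1/8 = 1/8; (3j)²=2/35 [(1 2 3; -1 0 1)], sign=+1
B: triangle coeff Δ(1,2,3) = 1/105; Σ_t [0,0]: t=0:+1/48 = 1/48; (3j)²=1/105 [(1 2 3; -1 2 -1)], sign=+1
I_A²/I_B² = (2/35)/(1/105) = 6/1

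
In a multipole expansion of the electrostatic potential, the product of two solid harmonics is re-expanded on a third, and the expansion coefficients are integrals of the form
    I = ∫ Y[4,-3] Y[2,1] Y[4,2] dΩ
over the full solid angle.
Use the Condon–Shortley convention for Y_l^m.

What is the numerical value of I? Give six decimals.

-0.187702

m-sum 0 ✓  L=10 even ✓  2≤4≤6 ✓
Π(2lᵢ+1) = 9×5×9 = 405
triangle coeff Δ(4,2,4) = 1/13860
Σ_t [0,2]: t=0:+1/192 t=1:−1/36 t=2:+1/192 = -5/288
(3j)²=20/693 [(4 2 4; 0 0 0)], sign=-1
Σ_t [1,2]: t=1:−1/1440 t=2:+1/240 = 1/288
(3j)²=5/132 [(4 2 4; -3 1 2)], sign=+1
⇒ 4πI² = 375/847
I = (-1)√(375/847/(4π)) = -0.18770204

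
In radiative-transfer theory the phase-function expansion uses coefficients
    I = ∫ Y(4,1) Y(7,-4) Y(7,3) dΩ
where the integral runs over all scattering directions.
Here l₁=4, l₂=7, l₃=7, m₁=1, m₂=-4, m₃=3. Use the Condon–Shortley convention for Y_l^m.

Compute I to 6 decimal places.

0.111287

Rules hold: Σm=0, L=18 even, 3≤7≤11.
N = 9·15·15 = 2025
Δ = 4!·4!·10!/19! = 1/58198140
Racah Σ t=0..4: t=0:+1/17418240 t=1:−1/622080 t=2:+1/230400 t=3:−1/622080 t=4:+1/17418240 = 1/806400
⇒ 3j(4 7 7; 0 0 0)² = 2268/230945, sgn -1
Racah Σ t=0..3: t=0:+1/4354560 t=1:−1/1935360 t=2:+1/8709120 t=3:−1/522547200 = -13/74649600
⇒ 3j(4 7 7; 1 -4 3)² = 91/11628, sgn -1
4πI² = N·(3j₀)²·(3jₘ)² = 178605/1147619
I = +1·√(0.155631/4π) = 0.11128663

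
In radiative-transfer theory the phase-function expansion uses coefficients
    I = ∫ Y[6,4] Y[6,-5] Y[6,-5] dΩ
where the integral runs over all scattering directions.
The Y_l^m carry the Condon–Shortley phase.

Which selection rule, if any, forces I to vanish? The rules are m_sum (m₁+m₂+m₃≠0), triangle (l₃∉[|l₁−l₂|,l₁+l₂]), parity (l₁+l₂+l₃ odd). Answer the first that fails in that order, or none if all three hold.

m_sum

Σmᵢ = -6  ✗
l₃∈[|l₁−l₂|,l₁+l₂]=[0,12], have l₃=6
Σlᵢ = 18 ⇒ even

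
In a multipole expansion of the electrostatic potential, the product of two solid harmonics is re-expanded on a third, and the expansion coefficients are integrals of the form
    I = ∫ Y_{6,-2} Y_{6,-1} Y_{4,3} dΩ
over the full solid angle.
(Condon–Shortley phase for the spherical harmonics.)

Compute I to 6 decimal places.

-0.039511

m-sum 0 ✓  L=16 even ✓  0≤4≤12 ✓
Π(2lᵢ+1) = 13×13×9 = 1521
triangle coeff Δ(6,6,4) = 1/15315300
Σ_t [2,6]: t=2:+1/829440 t=3:−1/25920 t=4:+1/9216 t=5:−1/25920 t=6:+1/829440 = 7/207360
(3j)²=28/2431 [(6 6 4; 0 0 0)], sign=+1
Σ_t [4,5]: t=4:+1/82944 t=5:−1/103680 = 1/414720
(3j)²=49/43758 [(6 6 4; -2 -1 3)], sign=-1
⇒ 4πI² = 686/34969
I = (-1)√(686/34969/(4π)) = -0.03951077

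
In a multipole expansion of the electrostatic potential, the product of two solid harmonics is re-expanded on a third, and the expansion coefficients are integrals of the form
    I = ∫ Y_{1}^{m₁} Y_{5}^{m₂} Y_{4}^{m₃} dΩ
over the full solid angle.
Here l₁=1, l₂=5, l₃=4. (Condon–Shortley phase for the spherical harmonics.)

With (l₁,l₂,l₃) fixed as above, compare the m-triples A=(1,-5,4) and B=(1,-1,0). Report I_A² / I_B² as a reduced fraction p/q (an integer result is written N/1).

3/1

Same 1,5,4: normalisation and zero-m 3j drop out of the ratio.
A: Δ: 2! 0! 8! / 11! → 1/495; sum: t=0:+1/80640 = 1/80640; 3j²(1 5 4; 1 -5 4) = Δ·Π!·Σ² = 1/11  (sign +1)
B: Δ: 2! 0! 8! / 11! → 1/495; sum: t=0:+1/1152 = 1/1152; 3j²(1 5 4; 1 -1 0) = Δ·Π!·Σ² = 1/33  (sign +1)
I_A²/I_B² = (1/11)/(1/33) = 3/1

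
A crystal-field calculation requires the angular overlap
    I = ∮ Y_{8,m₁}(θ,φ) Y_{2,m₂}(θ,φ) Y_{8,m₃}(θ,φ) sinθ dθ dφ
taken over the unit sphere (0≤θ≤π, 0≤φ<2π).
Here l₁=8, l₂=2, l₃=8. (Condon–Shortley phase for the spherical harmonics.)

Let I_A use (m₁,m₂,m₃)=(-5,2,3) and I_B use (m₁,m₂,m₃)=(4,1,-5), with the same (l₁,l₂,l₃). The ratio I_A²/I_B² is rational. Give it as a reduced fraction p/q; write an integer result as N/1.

20/27

Same 8,2,8: normalisation and zero-m 3j drop out of the ratio.
A: Δ: 2! 14! 2! / 19! → 1/348840; sum: t=2:+1/958003200 = 1/958003200; 3j²(8 2 8; -5 2 3) = Δ·Π!·Σ² = 13/969  (sign -1)
B: Δ: 2! 14! 2! / 19! → 1/348840; sum: t=1:−1/479001600 t=2:+1/1916006400 = -1/638668800; 3j²(8 2 8; 4 1 -5) = Δ·Π!·Σ² = 117/6460  (sign +1)
I_A²/I_B² = (13/969)/(117/6460) = 20/27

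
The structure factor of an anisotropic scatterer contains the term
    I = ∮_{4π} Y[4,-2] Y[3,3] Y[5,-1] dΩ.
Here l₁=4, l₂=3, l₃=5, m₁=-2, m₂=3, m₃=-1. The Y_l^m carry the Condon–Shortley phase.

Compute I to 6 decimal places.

Rules hold: Σm=0, L=12 even, 1≤5≤7.
N = 9·7·11 = 693
Δ = 2!·6!·4!/13! = 1/180180
Racah Σ t=0..2: t=0:+1/576 t=1:−1/144 t=2:+1/576 = -1/288
⇒ 3j(4 3 5; 0 0 0)² = 20/1001, sgn +1
Racah Σ t=2..2: t=2:+1/2304 = 1/2304
⇒ 3j(4 3 5; -2 3 -1)² = 75/4004, sgn +1
4πI² = N·(3j₀)²·(3jₘ)² = 3375/13013
I = +1·√(0.259356/4π) = 0.14366244

0.143662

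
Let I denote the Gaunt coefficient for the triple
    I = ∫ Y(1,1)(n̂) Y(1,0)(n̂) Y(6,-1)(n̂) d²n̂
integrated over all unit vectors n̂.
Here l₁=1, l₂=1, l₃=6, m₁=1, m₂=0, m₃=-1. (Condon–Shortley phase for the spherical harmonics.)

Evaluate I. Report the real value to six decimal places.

0.000000

l₃=6 ∉ [0,2] — triangle fails ⇒ I = 0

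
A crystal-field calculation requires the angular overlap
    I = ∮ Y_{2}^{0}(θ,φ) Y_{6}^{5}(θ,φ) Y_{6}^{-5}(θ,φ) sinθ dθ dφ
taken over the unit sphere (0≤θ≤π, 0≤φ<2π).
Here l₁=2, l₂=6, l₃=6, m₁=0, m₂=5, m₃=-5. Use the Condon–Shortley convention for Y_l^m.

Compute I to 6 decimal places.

0.126157

m-sum 0 ✓  L=14 even ✓  4≤6≤8 ✓
Π(2lᵢ+1) = 5×13×13 = 845
triangle coeff Δ(2,6,6) = 1/90090
Σ_t [0,2]: t=0:+1/69120 t=1:−1/14400 t=2:+1/69120 = -7/172800
(3j)²=14/715 [(2 6 6; 0 0 0)], sign=-1
Σ_t [1,2]: t=1:−1/3628800 t=2:+1/1451520 = 1/2419200
(3j)²=11/910 [(2 6 6; 0 5 -5)], sign=-1
⇒ 4πI² = 1/5
I = (+1)√(1/5/(4π)) = 0.12615663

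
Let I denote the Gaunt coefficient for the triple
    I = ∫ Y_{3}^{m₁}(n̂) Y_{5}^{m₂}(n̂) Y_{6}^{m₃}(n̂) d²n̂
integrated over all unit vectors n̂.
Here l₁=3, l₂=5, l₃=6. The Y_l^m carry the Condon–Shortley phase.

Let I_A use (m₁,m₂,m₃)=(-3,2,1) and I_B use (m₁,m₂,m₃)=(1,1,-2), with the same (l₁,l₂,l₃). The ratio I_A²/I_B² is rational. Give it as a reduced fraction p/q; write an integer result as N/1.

l's match ⇒ only the (l;m) 3-j factors differ between A and B.
A: triangle coeff Δ(3,5,6) = 1/675675; Σ_t [2,2]: t=2:+1/34560 = 1/34560; (3j)²=7/429 [(3 5 6; -3 2 1)], sign=-1
B: triangle coeff Δ(3,5,6) = 1/675675; Σ_t [0,2]: t=0:+1/11520 t=1:−1/4320 t=2:+1/27648 = -1/9216; (3j)²=2/143 [(3 5 6; 1 1 -2)], sign=-1
I_A²/I_B² = (7/429)/(2/143) = 7/6

7/6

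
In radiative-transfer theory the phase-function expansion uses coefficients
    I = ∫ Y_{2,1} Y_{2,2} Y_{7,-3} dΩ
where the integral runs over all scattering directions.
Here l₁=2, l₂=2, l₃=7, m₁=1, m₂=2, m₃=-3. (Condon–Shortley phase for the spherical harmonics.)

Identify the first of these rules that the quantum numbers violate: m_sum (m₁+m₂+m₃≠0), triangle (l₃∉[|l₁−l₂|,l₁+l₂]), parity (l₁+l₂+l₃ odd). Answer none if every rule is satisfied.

m₁+m₂+m₃ = 1 + 2 − 3 = 0  ✓
triangle: |2−2|=0 ≤ l₃=7 ≤ 2+2=4  ✗
parity: l₁+l₂+l₃ = 11 is odd

triangle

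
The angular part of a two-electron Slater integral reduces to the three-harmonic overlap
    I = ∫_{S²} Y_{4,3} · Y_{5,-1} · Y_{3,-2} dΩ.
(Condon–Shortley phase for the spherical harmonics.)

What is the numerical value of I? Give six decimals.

0.160929

Checks pass: Σm=0; 12 even; l₃=3∈[1,9].
(2·4+1)(2·5+1)(2·3+1) = 693
Δ: 6! 2! 4! / 13! → 1/180180
sum: t=2:+1/576 t=3:−1/144 t=4:+1/576 = -1/288
3j²(4 5 3; 0 0 0) = Δ·Π!·Σ² = 20/1001  (sign +1)
sum: t=0:+1/17280 t=1:−1/1440 = -11/17280
3j²(4 5 3; 3 -1 -2) = Δ·Π!·Σ² = 11/468  (sign +1)
combine: 4πI² = 693·20/1001·11/468 = 55/169
take √, sign +1: I = 0.16092854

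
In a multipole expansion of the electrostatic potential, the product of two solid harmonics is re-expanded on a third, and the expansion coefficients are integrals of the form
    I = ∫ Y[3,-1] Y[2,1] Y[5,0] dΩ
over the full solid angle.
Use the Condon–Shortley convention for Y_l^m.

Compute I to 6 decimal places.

0.169433

Rules hold: Σm=0, L=10 even, 1≤5≤5.
N = 7·5·11 = 385
Δ = 0!·6!·4!/11! = 1/2310
Racah Σ t=0..0: t=0:+1/144 = 1/144
⇒ 3j(3 2 5; 0 0 0)² = 10/231, sgn -1
Racah Σ t=0..0: t=0:+1/288 = 1/288
⇒ 3j(3 2 5; -1 1 0)² = 5/231, sgn -1
4πI² = N·(3j₀)²·(3jₘ)² = 250/693
I = +1·√(0.36075/4π) = 0.16943318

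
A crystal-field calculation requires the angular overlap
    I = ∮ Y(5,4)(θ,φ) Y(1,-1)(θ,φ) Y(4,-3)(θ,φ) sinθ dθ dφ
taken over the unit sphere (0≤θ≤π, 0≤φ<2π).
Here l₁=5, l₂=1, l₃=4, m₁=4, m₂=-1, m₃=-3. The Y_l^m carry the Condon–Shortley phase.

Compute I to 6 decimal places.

m-sum 0 ✓  L=10 even ✓  4≤4≤6 ✓
Π(2lᵢ+1) = 11×3×9 = 297
triangle coeff Δ(5,1,4) = 1/495
Σ_t [1,1]: t=1:−1/576 = -1/576
(3j)²=5/99 [(5 1 4; 0 0 0)], sign=-1
Σ_t [0,0]: t=0:+1/10080 = 1/10080
(3j)²=4/55 [(5 1 4; 4 -1 -3)], sign=-1
⇒ 4πI² = 12/11
I = (+1)√(12/11/(4π)) = 0.29463840

0.294638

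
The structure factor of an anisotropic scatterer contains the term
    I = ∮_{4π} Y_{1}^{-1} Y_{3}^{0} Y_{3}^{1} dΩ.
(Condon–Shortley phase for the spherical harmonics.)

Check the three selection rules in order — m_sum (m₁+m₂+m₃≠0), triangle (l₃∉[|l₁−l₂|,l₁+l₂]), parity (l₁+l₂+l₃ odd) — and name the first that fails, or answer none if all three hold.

m₁+m₂+m₃ = -1 + 0 + 1 = 0  ✓
triangle: |1−3|=2 ≤ l₃=3 ≤ 1+3=4  ✓
parity: l₁+l₂+l₃ = 7 is odd  ✗

parity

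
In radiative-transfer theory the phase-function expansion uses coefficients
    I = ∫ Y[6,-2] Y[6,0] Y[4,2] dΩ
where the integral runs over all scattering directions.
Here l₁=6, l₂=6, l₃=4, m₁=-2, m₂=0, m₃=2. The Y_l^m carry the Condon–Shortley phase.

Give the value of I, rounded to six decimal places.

-0.107540

m-sum 0 ✓  L=16 even ✓  0≤4≤12 ✓
Π(2lᵢ+1) = 13×13×9 = 1521
triangle coeff Δ(6,6,4) = 1/15315300
Σ_t [2,6]: t=2:+1/829440 t=3:−1/25920 t=4:+1/9216 t=5:−1/25920 t=6:+1/829440 = 7/207360
(3j)²=28/2431 [(6 6 4; 0 0 0)], sign=+1
Σ_t [4,6]: t=4:+1/55296 t=5:−1/25920 t=6:+1/138240 = -11/829440
(3j)²=11/1326 [(6 6 4; -2 0 2)], sign=-1
⇒ 4πI² = 42/289
I = (-1)√(42/289/(4π)) = -0.10754019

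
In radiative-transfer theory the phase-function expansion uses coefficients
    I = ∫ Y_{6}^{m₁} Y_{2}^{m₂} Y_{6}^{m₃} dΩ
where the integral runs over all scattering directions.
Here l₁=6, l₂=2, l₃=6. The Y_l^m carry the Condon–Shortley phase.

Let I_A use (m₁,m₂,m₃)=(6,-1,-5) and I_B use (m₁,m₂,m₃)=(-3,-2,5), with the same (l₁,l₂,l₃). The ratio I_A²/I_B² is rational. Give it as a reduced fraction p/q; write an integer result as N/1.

Same 6,2,6: normalisation and zero-m 3j drop out of the ratio.
A: Δ: 2! 10! 2! / 15! → 1/90090; sum: t=0:+1/7257600 = 1/7257600; 3j²(6 2 6; 6 -1 -5) = Δ·Π!·Σ² = 11/455  (sign -1)
B: Δ: 2! 10! 2! / 15! → 1/90090; sum: t=0:+1/1451520 = 1/1451520; 3j²(6 2 6; -3 -2 5) = Δ·Π!·Σ² = 1/91  (sign -1)
I_A²/I_B² = (11/455)/(1/91) = 11/5

11/5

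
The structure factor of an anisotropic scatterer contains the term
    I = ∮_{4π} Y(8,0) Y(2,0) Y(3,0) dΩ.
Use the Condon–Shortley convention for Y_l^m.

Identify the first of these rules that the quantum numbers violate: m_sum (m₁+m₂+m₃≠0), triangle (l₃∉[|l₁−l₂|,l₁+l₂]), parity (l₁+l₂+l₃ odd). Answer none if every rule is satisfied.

triangle

m₁+m₂+m₃ = 0 + 0 + 0 = 0  ✓
triangle: |8−2|=6 ≤ l₃=3 ≤ 8+2=10  ✗
parity: l₁+l₂+l₃ = 13 is odd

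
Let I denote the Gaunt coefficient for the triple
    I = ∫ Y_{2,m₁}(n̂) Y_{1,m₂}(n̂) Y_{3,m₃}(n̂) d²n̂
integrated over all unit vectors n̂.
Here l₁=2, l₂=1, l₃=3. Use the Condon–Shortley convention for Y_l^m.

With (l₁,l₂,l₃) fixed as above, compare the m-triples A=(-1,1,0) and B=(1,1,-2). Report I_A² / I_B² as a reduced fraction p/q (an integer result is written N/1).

Shared (l₁,l₂,l₃)=(2,1,3): N and (l;000)² cancel in I_A²/I_B².
A: Δ = 0!·4!·2!/7! = 1/105; Racah Σ t=0..0: t=0:+1/12 = 1/12; ⇒ 3j(2 1 3; -1 1 0)² = 1/35, sgn -1
B: Δ = 0!·4!·2!/7! = 1/105; Racah Σ t=0..0: t=0:+1/12 = 1/12; ⇒ 3j(2 1 3; 1 1 -2)² = 2/21, sgn -1
I_A²/I_B² = (1/35)/(2/21) = 3/10

3/10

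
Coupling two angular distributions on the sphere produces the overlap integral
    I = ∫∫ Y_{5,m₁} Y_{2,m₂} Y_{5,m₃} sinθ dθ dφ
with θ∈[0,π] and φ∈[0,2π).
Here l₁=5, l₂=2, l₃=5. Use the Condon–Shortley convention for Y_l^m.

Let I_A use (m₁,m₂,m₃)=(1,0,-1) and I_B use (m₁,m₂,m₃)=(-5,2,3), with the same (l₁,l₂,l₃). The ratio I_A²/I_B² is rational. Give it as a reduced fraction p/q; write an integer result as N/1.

Shared (l₁,l₂,l₃)=(5,2,5): N and (l;000)² cancel in I_A²/I_B².
A: Δ = 2!·8!·2!/13! = 1/38610; Racah Σ t=0..2: t=0:+1/2304 t=1:−1/720 t=2:+1/5760 = -1/1280; ⇒ 3j(5 2 5; 1 0 -1)² = 27/1430, sgn -1
B: Δ = 2!·8!·2!/13! = 1/38610; Racah Σ t=2..2: t=2:+1/161280 = 1/161280; ⇒ 3j(5 2 5; -5 2 3)² = 1/143, sgn +1
I_A²/I_B² = (27/1430)/(1/143) = 27/10

27/10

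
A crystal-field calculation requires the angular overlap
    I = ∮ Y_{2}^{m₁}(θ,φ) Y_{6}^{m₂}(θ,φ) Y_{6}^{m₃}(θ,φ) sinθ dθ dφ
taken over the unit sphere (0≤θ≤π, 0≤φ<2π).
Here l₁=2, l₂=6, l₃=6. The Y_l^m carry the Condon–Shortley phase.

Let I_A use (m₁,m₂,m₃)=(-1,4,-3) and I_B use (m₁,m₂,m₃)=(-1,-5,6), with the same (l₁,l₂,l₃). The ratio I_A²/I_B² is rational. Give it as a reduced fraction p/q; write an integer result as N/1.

Same 2,6,6: normalisation and zero-m 3j drop out of the ratio.
A: Δ: 2! 2! 10! / 15! → 1/90090; sum: t=1:−1/725760 t=2:+1/161280 = 1/207360; 3j²(2 6 6; -1 4 -3) = Δ·Π!·Σ² = 7/286  (sign -1)
B: Δ: 2! 2! 10! / 15! → 1/90090; sum: t=1:−1/7257600 = -1/7257600; 3j²(2 6 6; -1 -5 6) = Δ·Π!·Σ² = 11/455  (sign -1)
I_A²/I_B² = (7/286)/(11/455) = 245/242

245/242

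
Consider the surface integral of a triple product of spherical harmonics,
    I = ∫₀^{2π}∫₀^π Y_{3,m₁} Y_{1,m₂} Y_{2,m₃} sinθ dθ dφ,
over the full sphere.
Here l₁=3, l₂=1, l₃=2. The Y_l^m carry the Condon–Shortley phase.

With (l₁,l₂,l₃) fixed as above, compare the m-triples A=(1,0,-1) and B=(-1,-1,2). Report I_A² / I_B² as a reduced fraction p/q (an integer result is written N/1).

8/1

Same 3,1,2: normalisation and zero-m 3j drop out of the ratio.
A: Δ: 2! 4! 0! / 7! → 1/105; sum: t=1:−1/6 = -1/6; 3j²(3 1 2; 1 0 -1) = Δ·Π!·Σ² = 8/105  (sign +1)
B: Δ: 2! 4! 0! / 7! → 1/105; sum: t=0:+1/48 = 1/48; 3j²(3 1 2; -1 -1 2) = Δ·Π!·Σ² = 1/105  (sign +1)
I_A²/I_B² = (8/105)/(1/105) = 8/1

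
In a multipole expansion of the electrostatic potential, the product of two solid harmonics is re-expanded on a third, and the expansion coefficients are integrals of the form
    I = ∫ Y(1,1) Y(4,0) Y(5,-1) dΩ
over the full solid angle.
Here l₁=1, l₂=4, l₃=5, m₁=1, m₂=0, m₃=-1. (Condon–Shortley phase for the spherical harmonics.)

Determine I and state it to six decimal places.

Checks pass: Σm=0; 10 even; l₃=5∈[3,5].
(2·1+1)(2·4+1)(2·5+1) = 297
Δ: 0! 2! 8! / 11! → 1/495
sum: t=0:+1/576 = 1/576
3j²(1 4 5; 0 0 0) = Δ·Π!·Σ² = 5/99  (sign -1)
sum: t=0:+1/1152 = 1/1152
3j²(1 4 5; 1 0 -1) = Δ·Π!·Σ² = 1/33  (sign +1)
combine: 4πI² = 297·5/99·1/33 = 5/11
take √, sign -1: I = -0.19018827

-0.190188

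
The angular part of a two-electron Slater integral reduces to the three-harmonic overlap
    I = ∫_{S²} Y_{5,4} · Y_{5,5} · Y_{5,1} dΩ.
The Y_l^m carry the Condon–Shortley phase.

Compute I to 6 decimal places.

Σmᵢ = 10 ≠ 0, so the φ-integral vanishes; I = 0

0.000000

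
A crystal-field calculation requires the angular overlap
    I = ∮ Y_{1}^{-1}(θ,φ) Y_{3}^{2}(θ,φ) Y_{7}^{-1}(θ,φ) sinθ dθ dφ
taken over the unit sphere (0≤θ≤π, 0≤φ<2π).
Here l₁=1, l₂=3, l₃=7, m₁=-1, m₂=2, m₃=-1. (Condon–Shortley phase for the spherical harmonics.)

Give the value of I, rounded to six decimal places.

0.000000

triangle: need 2≤l₃≤4, have 7; I=0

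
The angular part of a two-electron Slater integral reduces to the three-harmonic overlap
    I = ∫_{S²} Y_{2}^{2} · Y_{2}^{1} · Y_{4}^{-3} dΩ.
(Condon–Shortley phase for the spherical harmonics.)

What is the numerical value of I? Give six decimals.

-0.238414

m-sum 0 ✓  L=8 even ✓  0≤4≤4 ✓
Π(2lᵢ+1) = 5×5×9 = 225
triangle coeff Δ(2,2,4) = 1/630
Σ_t [0,0]: t=0:+1/16 = 1/16
(3j)²=2/35 [(2 2 4; 0 0 0)], sign=+1
Σ_t [0,0]: t=0:+1/144 = 1/144
(3j)²=1/18 [(2 2 4; 2 1 -3)], sign=-1
⇒ 4πI² = 5/7
I = (-1)√(5/7/(4π)) = -0.23841361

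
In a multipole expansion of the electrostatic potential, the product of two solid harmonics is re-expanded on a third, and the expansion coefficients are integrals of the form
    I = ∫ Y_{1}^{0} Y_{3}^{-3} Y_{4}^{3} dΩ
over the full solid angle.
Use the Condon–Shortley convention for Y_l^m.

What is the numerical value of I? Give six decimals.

Checks pass: Σm=0; 8 even; l₃=4∈[2,4].
(2·1+1)(2·3+1)(2·4+1) = 189
Δ: 0! 2! 6! / 9! → 1/252
sum: t=0:+1/36 = 1/36
3j²(1 3 4; 0 0 0) = Δ·Π!·Σ² = 4/63  (sign +1)
sum: t=0:+1/720 = 1/720
3j²(1 3 4; 0 -3 3) = Δ·Π!·Σ² = 1/36  (sign -1)
combine: 4πI² = 189·4/63·1/36 = 1/3
take √, sign -1: I = -0.16286750

-0.162868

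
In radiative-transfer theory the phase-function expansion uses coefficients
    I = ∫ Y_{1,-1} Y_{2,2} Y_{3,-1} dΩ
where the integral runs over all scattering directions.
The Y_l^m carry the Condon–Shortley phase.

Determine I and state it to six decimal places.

Checks pass: Σm=0; 6 even; l₃=3∈[1,3].
(2·1+1)(2·2+1)(2·3+1) = 105
Δ: 0! 2! 4! / 7! → 1/105
sum: t=0:+1/4 = 1/4
3j²(1 2 3; 0 0 0) = Δ·Π!·Σ² = 3/35  (sign -1)
sum: t=0:+1/48 = 1/48
3j²(1 2 3; -1 2 -1) = Δ·Π!·Σ² = 1/105  (sign +1)
combine: 4πI² = 105·3/35·1/105 = 3/35
take √, sign -1: I = -0.08258890

-0.082589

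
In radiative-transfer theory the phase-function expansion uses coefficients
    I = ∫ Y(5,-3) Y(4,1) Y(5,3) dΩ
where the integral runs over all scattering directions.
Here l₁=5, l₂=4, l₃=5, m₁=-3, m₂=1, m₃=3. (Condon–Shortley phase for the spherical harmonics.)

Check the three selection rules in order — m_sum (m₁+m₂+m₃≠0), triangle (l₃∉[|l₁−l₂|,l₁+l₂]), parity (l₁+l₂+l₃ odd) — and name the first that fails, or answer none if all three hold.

Σmᵢ = 1  ✗
l₃∈[|l₁−l₂|,l₁+l₂]=[1,9], have l₃=5
Σlᵢ = 14 ⇒ even

m_sum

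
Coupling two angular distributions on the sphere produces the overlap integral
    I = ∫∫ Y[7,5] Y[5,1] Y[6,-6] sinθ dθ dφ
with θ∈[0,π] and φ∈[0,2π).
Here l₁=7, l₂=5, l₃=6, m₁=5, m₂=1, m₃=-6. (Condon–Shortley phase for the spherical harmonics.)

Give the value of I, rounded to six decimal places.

-0.180759

Rules hold: Σm=0, L=18 even, 2≤6≤12.
N = 15·11·13 = 2145
Δ = 6!·8!·4!/19! = 1/174594420
Racah Σ t=1..5: t=1:−1/4147200 t=2:+1/207360 t=3:−1/82944 t=4:+1/207360 t=5:−1/4147200 = -1/345600
⇒ 3j(7 5 6; 0 0 0)² = 420/46189, sgn -1
Racah Σ t=2..2: t=2:+1/46448640 = 1/46448640
⇒ 3j(7 5 6; 5 1 -6)² = 2475/117572, sgn +1
4πI² = N·(3j₀)²·(3jₘ)² = 556875/1356277
I = -1·√(0.410591/4π) = -0.18075892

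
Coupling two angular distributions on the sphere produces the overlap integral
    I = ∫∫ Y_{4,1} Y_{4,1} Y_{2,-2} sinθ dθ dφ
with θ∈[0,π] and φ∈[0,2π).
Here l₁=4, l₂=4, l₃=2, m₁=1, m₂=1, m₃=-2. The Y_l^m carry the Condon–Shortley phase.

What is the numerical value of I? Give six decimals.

0.200662

Rules hold: Σm=0, L=10 even, 0≤2≤8.
N = 9·9·5 = 405
Δ = 6!·2!·2!/11! = 1/13860
Racah Σ t=2..4: t=2:+1/192 t=3:−1/36 t=4:+1/192 = -5/288
⇒ 3j(4 4 2; 0 0 0)² = 20/693, sgn -1
Racah Σ t=3..3: t=3:−1/144 = -1/144
⇒ 3j(4 4 2; 1 1 -2)² = 10/231, sgn -1
4πI² = N·(3j₀)²·(3jₘ)² = 3000/5929
I = +1·√(0.505988/4π) = 0.20066192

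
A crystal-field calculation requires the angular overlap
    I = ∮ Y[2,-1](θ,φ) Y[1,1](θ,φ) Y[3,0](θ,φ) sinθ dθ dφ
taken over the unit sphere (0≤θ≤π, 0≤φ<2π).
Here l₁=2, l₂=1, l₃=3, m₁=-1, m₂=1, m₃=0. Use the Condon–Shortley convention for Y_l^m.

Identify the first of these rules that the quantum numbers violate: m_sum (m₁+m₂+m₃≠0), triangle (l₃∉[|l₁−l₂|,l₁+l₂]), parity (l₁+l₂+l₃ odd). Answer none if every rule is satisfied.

azimuthal sum: -1 + 1 + 0 = 0  ✓
1 ≤ 3 ≤ 3 (triangle on l)  ✓
L = 2 + 1 + 3 = 6 (even)  ✓

none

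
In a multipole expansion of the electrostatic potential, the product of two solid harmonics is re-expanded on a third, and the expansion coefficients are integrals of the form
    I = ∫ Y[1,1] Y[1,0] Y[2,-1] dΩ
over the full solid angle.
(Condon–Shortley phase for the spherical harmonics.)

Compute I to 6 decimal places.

Checks pass: Σm=0; 4 even; l₃=2∈[0,2].
(2·1+1)(2·1+1)(2·2+1) = 45
Δ: 0! 2! 2! / 5! → 1/30
sum: t=0:+1/1 = 1/1
3j²(1 1 2; 0 0 0) = Δ·Π!·Σ² = 2/15  (sign +1)
sum: t=0:+1/2 = 1/2
3j²(1 1 2; 1 0 -1) = Δ·Π!·Σ² = 1/10  (sign -1)
combine: 4πI² = 45·2/15·1/10 = 3/5
take √, sign -1: I = -0.21850969

-0.218510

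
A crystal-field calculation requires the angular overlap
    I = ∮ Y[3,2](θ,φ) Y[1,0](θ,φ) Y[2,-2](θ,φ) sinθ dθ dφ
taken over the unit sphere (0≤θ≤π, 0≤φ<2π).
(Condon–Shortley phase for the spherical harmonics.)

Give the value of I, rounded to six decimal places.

0.184674

Rules hold: Σm=0, L=6 even, 2≤2≤4.
N = 7·3·5 = 105
Δ = 2!·4!·0!/7! = 1/105
Racah Σ t=1..1: t=1:−1/4 = -1/4
⇒ 3j(3 1 2; 0 0 0)² = 3/35, sgn -1
Racah Σ t=1..1: t=1:−1/24 = -1/24
⇒ 3j(3 1 2; 2 0 -2)² = 1/21, sgn -1
4πI² = N·(3j₀)²·(3jₘ)² = 3/7
I = +1·√(0.428571/4π) = 0.18467439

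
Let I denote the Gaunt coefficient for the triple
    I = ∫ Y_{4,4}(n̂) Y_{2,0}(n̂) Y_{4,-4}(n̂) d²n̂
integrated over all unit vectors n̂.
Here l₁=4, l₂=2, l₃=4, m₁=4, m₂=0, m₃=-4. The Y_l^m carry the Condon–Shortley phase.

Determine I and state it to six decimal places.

-0.229376

m-sum 0 ✓  L=10 even ✓  2≤4≤6 ✓
Π(2lᵢ+1) = 9×5×9 = 405
triangle coeff Δ(4,2,4) = 1/13860
Σ_t [0,2]: t=0:+1/192 t=1:−1/36 t=2:+1/192 = -5/288
(3j)²=20/693 [(4 2 4; 0 0 0)], sign=-1
Σ_t [0,0]: t=0:+1/2880 = 1/2880
(3j)²=28/495 [(4 2 4; 4 0 -4)], sign=+1
⇒ 4πI² = 80/121
I = (-1)√(80/121/(4π)) = -0.22937568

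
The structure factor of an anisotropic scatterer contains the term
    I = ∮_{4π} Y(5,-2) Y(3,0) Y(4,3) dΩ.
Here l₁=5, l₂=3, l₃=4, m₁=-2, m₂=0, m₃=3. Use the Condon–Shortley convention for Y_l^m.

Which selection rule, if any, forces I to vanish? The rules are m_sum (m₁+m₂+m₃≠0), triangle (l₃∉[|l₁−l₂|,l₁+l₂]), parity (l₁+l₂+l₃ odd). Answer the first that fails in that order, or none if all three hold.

m_sum

Σmᵢ = 1  ✗
l₃∈[|l₁−l₂|,l₁+l₂]=[2,8], have l₃=4
Σlᵢ = 12 ⇒ even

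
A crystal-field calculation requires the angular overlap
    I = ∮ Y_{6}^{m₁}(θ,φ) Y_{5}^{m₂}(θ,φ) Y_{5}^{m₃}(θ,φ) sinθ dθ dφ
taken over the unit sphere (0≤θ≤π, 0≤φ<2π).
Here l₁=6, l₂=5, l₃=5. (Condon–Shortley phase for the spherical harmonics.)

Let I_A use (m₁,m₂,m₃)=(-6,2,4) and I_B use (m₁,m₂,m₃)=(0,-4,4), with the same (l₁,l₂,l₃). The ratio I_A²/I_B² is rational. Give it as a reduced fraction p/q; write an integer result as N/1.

77/64

l's match ⇒ only the (l;m) 3-j factors differ between A and B.
A: triangle coeff Δ(6,5,5) = 1/28588560; Σ_t [6,6]: t=6:+1/3110400 = 1/3110400; (3j)²=21/1105 [(6 5 5; -6 2 4)], sign=-1
B: triangle coeff Δ(6,5,5) = 1/28588560; Σ_t [0,1]: t=0:+1/3110400 t=1:−1/345600 = -1/388800; (3j)²=192/12155 [(6 5 5; 0 -4 4)], sign=+1
I_A²/I_B² = (21/1105)/(192/12155) = 77/64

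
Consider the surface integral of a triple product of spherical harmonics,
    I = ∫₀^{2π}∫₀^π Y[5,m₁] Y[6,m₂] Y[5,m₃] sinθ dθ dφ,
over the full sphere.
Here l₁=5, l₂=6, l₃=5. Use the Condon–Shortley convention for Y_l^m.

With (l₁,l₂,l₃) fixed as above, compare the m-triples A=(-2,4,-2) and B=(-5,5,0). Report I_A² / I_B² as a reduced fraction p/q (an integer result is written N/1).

Shared (l₁,l₂,l₃)=(5,6,5): N and (l;000)² cancel in I_A²/I_B².
A: Δ = 6!·4!·6!/17! = 1/28588560; Racah Σ t=4..6: t=4:+1/207360 t=5:−1/57600 t=6:+1/207360 = -1/129600; ⇒ 3j(5 6 5; -2 4 -2)² = 168/12155, sgn +1
B: Δ = 6!·4!·6!/17! = 1/28588560; Racah Σ t=6..6: t=6:+1/2073600 = 1/2073600; ⇒ 3j(5 6 5; -5 5 0)² = 15/884, sgn -1
I_A²/I_B² = (168/12155)/(15/884) = 224/275

224/275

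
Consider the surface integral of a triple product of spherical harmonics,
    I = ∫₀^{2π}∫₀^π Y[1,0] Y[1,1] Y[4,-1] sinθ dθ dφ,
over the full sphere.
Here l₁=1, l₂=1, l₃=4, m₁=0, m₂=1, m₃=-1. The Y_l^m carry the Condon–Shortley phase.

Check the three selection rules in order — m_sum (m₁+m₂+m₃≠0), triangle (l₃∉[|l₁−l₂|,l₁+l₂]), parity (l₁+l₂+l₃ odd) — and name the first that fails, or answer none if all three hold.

azimuthal sum: 0 + 1 − 1 = 0  ✓
0 ≤ 4 ≤ 2 (triangle on l)  ✗
L = 1 + 1 + 4 = 6 (even)

triangle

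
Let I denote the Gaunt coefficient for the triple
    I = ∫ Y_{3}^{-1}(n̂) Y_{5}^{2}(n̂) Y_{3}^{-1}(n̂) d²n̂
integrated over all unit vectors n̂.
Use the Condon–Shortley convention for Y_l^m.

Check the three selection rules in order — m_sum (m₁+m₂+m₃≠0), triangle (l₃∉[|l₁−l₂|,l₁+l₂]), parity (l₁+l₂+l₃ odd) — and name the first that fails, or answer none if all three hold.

parity

azimuthal sum: -1 + 2 − 1 = 0  ✓
2 ≤ 3 ≤ 8 (triangle on l)  ✓
L = 3 + 5 + 3 = 11 (odd)  ✗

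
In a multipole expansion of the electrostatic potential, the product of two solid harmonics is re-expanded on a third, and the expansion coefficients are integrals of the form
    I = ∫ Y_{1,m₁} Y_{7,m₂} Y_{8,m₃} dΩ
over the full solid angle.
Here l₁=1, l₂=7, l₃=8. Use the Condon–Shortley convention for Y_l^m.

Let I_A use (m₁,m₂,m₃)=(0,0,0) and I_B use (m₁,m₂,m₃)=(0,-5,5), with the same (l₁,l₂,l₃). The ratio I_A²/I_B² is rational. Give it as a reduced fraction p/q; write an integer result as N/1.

Same 1,7,8: normalisation and zero-m 3j drop out of the ratio.
A: Δ: 0! 2! 14! / 17! → 1/2040; sum: t=0:+1/25401600 = 1/25401600; 3j²(1 7 8; 0 0 0) = Δ·Π!·Σ² = 8/255  (sign +1)
B: Δ: 0! 2! 14! / 17! → 1/2040; sum: t=0:+1/958003200 = 1/958003200; 3j²(1 7 8; 0 -5 5) = Δ·Π!·Σ² = 13/680  (sign -1)
I_A²/I_B² = (8/255)/(13/680) = 64/39

64/39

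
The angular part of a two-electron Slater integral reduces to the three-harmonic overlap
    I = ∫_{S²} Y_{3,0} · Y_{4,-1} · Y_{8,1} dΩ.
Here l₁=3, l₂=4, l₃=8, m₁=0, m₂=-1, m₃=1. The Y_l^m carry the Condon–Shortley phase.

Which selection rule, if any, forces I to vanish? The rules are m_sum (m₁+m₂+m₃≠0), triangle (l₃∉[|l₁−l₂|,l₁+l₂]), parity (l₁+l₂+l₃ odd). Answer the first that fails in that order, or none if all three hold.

Σmᵢ = 0  ✓
l₃∈[|l₁−l₂|,l₁+l₂]=[1,7], have l₃=8  ✗
Σlᵢ = 15 ⇒ odd

triangle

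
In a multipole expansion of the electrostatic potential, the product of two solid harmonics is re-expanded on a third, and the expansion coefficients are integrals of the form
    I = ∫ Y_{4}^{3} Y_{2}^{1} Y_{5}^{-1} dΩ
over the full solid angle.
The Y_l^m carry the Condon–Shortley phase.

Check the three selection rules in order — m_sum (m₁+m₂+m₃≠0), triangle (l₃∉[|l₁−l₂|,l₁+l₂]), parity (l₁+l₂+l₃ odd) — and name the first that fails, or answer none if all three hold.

Σmᵢ = 3  ✗
l₃∈[|l₁−l₂|,l₁+l₂]=[2,6], have l₃=5
Σlᵢ = 11 ⇒ odd

m_sum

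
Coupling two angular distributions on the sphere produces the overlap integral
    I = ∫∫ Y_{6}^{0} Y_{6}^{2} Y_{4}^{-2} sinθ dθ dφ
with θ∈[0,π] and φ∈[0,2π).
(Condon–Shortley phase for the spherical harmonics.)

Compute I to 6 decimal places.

-0.107540

Rules hold: Σm=0, L=16 even, 0≤4≤12.
N = 13·13·9 = 1521
Δ = 8!·4!·4!/17! = 1/15315300
Racah Σ t=2..6: t=2:+1/829440 t=3:−1/25920 t=4:+1/9216 t=5:−1/25920 t=6:+1/829440 = 7/207360
⇒ 3j(6 6 4; 0 0 0)² = 28/2431, sgn +1
Racah Σ t=4..6: t=4:+1/55296 t=5:−1/25920 t=6:+1/138240 = -11/829440
⇒ 3j(6 6 4; 0 2 -2)² = 11/1326, sgn -1
4πI² = N·(3j₀)²·(3jₘ)² = 42/289
I = -1·√(0.145329/4π) = -0.10754019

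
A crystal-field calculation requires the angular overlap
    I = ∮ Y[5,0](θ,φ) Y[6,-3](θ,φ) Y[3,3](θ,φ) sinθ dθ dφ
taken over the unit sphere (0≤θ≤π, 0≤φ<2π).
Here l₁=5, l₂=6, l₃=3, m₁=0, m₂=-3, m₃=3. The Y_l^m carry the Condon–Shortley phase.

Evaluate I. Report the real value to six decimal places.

m-sum 0 ✓  L=14 even ✓  1≤3≤11 ✓
Π(2lᵢ+1) = 11×13×7 = 1001
triangle coeff Δ(5,6,3) = 1/675675
Σ_t [3,5]: t=3:−1/8640 t=4:+1/2304 t=5:−1/8640 = 7/34560
(3j)²=7/429 [(5 6 3; 0 0 0)], sign=-1
Σ_t [3,3]: t=3:−1/34560 = -1/34560
(3j)²=4/143 [(5 6 3; 0 -3 3)], sign=-1
⇒ 4πI² = 196/429
I = (+1)√(196/429/(4π)) = 0.19067531

0.190675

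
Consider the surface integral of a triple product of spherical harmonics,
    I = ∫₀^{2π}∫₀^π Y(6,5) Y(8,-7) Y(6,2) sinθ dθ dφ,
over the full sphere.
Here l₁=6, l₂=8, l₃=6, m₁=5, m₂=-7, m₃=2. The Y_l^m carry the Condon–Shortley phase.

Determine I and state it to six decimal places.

Checks pass: Σm=0; 20 even; l₃=6∈[2,14].
(2·6+1)(2·8+1)(2·6+1) = 2873
Δ: 8! 4! 8! / 21! → 1/1309458150
sum: t=2:+1/49766400 t=3:−1/3110400 t=4:+1/1327104 t=5:−1/3110400 t=6:+1/49766400 = 1/6635520
3j²(6 8 6; 0 0 0) = Δ·Π!·Σ² = 350/46189  (sign +1)
sum: t=0:+1/1219276800 t=1:−1/4877107200 = 1/1625702400
3j²(6 8 6; 5 -7 2) = Δ·Π!·Σ² = 33/2261  (sign +1)
combine: 4πI² = 2873·350/46189·33/2261 = 1950/6137
take √, sign +1: I = 0.15901362

0.159014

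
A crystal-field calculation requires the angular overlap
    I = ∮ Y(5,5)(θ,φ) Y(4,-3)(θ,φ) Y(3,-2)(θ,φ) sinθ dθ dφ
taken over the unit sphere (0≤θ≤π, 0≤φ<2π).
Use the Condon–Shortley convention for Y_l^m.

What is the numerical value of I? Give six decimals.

-0.212007

Checks pass: Σm=0; 12 even; l₃=3∈[1,9].
(2·5+1)(2·4+1)(2·3+1) = 693
Δ: 6! 4! 2! / 13! → 1/180180
sum: t=2:+1/576 t=3:−1/144 t=4:+1/576 = -1/288
3j²(5 4 3; 0 0 0) = Δ·Π!·Σ² = 20/1001  (sign +1)
sum: t=0:+1/17280 = 1/17280
3j²(5 4 3; 5 -3 -2) = Δ·Π!·Σ² = 35/858  (sign -1)
combine: 4πI² = 693·20/1001·35/858 = 1050/1859
take √, sign -1: I = -0.21200691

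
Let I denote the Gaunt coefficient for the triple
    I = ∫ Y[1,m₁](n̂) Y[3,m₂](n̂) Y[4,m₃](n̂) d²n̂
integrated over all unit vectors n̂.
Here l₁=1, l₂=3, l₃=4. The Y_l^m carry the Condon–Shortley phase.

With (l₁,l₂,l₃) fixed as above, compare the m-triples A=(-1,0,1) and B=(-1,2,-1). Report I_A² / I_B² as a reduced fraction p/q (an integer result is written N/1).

l's match ⇒ only the (l;m) 3-j factors differ between A and B.
A: triangle coeff Δ(1,3,4) = 1/252; Σ_t [0,0]: t=0:+1/72 = 1/72; (3j)²=5/126 [(1 3 4; -1 0 1)], sign=-1
B: triangle coeff Δ(1,3,4) = 1/252; Σ_t [0,0]: t=0:+1/240 = 1/240; (3j)²=1/84 [(1 3 4; -1 2 -1)], sign=-1
I_A²/I_B² = (5/126)/(1/84) = 10/3

10/3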